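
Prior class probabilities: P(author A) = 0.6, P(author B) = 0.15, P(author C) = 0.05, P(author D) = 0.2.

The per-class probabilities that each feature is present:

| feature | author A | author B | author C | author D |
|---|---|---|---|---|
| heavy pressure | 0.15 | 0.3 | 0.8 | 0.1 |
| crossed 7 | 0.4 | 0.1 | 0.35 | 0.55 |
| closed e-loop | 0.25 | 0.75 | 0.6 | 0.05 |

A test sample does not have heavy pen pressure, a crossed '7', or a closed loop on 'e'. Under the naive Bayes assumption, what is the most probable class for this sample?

author A: 0.6 × (1−0.15) × (1−0.4) × (1−0.25) = 0.2295
author B: 0.15 × (1−0.3) × (1−0.1) × (1−0.75) = 0.023625
author C: 0.05 × (1−0.8) × (1−0.35) × (1−0.6) = 0.0026
author D: 0.2 × (1−0.1) × (1−0.55) × (1−0.05) = 0.07695
Highest score → author A.

author A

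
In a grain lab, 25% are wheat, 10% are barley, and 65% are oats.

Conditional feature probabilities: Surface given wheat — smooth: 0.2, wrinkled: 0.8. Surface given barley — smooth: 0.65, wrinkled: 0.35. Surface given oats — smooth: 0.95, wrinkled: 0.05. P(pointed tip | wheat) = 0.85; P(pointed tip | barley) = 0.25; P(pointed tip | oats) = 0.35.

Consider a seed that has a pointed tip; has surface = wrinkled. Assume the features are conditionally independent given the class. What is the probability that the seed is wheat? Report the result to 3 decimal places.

wheat: 0.25 × 0.8 × 0.85 = 0.17
barley: 0.1 × 0.35 × 0.25 = 0.00875
oats: 0.65 × 0.05 × 0.35 = 0.011375
P(wheat | x) = 0.17 / 0.190125 ≈ 0.894

0.894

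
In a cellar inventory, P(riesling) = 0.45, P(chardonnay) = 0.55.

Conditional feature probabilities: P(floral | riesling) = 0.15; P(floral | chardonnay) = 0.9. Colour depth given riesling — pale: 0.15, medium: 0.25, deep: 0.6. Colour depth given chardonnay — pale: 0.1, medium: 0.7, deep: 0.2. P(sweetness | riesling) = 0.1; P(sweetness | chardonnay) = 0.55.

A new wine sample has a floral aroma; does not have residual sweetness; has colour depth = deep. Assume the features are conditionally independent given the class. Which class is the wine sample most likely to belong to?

chardonnay

riesling: 0.45 × 0.15 × 0.6 × (1−0.1) = 0.03645
chardonnay: 0.55 × 0.9 × 0.2 × (1−0.55) = 0.04455
Highest score → chardonnay.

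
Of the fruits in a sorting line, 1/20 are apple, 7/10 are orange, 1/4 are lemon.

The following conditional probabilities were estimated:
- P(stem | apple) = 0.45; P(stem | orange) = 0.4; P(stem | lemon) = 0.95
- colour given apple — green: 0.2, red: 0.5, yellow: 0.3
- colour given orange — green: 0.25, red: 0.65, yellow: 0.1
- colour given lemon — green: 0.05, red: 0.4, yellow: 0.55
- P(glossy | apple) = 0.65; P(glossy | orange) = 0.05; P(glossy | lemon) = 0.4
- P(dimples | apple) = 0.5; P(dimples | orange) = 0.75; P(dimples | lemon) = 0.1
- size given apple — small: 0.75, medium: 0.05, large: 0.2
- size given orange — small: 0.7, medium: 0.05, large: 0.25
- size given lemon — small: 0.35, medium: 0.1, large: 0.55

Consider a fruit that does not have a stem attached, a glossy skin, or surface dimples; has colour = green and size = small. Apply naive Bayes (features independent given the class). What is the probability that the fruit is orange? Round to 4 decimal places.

apple: 0.05 × (1−0.45) × 0.2 × (1−0.65) × (1−0.5) × 0.75 = 0.000721875
orange: 0.7 × (1−0.4) × 0.25 × (1−0.05) × (1−0.75) × 0.7 = 0.01745625
lemon: 0.25 × (1−0.95) × 0.05 × (1−0.4) × (1−0.1) × 0.35 = 0.000118125
P(orange | x) = 0.01745625 / 0.01829625 ≈ 0.9541

0.9541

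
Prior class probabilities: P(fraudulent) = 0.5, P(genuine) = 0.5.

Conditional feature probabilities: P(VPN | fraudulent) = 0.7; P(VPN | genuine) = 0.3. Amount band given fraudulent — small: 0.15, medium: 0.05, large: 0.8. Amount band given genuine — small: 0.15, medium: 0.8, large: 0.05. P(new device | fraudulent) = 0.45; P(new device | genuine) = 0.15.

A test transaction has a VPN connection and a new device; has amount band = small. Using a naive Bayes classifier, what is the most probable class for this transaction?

fraudulent

fraudulent: 0.5 × 0.7 × 0.15 × 0.45 = 0.023625
genuine: 0.5 × 0.3 × 0.15 × 0.15 = 0.003375
Highest score → fraudulent.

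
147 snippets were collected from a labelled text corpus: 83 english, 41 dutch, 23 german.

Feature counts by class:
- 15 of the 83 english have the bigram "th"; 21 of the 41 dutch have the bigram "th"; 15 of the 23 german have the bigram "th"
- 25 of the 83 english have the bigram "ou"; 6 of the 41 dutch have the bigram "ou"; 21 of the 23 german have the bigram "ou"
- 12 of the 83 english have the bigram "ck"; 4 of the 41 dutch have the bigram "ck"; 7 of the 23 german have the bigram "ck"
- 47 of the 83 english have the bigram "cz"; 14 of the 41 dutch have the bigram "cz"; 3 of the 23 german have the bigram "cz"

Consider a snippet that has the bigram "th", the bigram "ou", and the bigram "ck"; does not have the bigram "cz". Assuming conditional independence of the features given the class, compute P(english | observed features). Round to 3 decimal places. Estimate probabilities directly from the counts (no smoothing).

english: (83/147) × (15/83) × (25/83) × (12/83) × (36/83) ≈ 0.00192736
dutch: (41/147) × (21/41) × (6/41) × (4/41) × (27/41) ≈ 0.00134315
german: (23/147) × (15/23) × (21/23) × (7/23) × (20/23) ≈ 0.0246569
P(english | x) = 0.00192736 / 0.02792741 ≈ 0.069

0.069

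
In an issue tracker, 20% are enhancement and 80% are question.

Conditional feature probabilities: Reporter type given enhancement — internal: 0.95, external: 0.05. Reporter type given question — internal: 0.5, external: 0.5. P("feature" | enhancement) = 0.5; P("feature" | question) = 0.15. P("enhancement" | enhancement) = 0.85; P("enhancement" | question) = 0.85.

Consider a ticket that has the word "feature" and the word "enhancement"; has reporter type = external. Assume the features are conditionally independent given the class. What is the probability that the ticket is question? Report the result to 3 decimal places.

0.923

enhancement: 0.2 × 0.05 × 0.5 × 0.85 = 0.00425
question: 0.8 × 0.5 × 0.15 × 0.85 = 0.051
P(question | x) = 0.051 / 0.05525 ≈ 0.923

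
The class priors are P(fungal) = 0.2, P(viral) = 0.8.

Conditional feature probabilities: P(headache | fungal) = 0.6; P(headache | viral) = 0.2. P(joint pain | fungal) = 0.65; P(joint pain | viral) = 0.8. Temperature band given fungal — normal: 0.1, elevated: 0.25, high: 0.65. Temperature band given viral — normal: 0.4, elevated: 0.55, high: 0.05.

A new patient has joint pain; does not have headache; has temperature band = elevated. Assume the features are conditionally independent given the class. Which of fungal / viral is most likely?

fungal: 0.2 × (1−0.6) × 0.65 × 0.25 = 0.013
viral: 0.8 × (1−0.2) × 0.8 × 0.55 = 0.2816
Highest score → viral.

viral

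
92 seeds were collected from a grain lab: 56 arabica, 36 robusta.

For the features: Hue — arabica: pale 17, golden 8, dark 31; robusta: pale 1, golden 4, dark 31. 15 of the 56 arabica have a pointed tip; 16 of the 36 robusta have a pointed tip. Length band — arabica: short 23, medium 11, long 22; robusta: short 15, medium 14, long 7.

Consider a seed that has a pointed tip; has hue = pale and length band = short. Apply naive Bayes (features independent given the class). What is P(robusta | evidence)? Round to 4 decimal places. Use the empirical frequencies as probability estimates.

arabica: (56/92) × (17/56) × (15/56) × (23/56) ≈ 0.0203284
robusta: (36/92) × (1/36) × (16/36) × (15/36) ≈ 0.00201288
P(robusta | x) = 0.00201288 / 0.02234128 ≈ 0.0901

0.0901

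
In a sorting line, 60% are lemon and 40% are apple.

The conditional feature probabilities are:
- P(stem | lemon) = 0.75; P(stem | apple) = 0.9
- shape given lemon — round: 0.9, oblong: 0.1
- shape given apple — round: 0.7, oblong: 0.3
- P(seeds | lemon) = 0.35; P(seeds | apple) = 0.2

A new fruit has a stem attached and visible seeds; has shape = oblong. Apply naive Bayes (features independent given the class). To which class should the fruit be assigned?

lemon: 0.6 × 0.75 × 0.1 × 0.35 = 0.01575
apple: 0.4 × 0.9 × 0.3 × 0.2 = 0.0216
Highest score → apple.

apple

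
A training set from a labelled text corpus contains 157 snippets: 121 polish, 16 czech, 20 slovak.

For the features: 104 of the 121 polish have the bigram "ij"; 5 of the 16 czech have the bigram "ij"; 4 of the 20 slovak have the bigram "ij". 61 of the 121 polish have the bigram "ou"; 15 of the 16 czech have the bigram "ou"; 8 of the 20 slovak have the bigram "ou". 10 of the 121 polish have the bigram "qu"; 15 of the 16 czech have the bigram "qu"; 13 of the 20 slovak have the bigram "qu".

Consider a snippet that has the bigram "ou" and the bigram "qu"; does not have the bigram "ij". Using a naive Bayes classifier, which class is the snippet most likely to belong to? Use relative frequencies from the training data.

czech

polish: (121/157) × (17/121) × (61/121) × (10/121) ≈ 0.00451137
czech: (16/157) × (11/16) × (15/16) × (15/16) ≈ 0.0615794
slovak: (20/157) × (16/20) × (8/20) × (13/20) ≈ 0.0264968
Highest score → czech.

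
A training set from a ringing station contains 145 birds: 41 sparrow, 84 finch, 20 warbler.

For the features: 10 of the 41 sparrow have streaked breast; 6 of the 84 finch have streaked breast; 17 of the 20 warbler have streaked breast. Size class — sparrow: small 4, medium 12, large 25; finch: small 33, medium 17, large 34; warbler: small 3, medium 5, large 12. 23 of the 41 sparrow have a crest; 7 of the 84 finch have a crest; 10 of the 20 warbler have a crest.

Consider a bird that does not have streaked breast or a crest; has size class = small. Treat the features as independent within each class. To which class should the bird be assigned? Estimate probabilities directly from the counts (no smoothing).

sparrow: (41/145) × (31/41) × (4/41) × (18/41) ≈ 0.00915711
finch: (84/145) × (78/84) × (33/84) × (77/84) ≈ 0.193719
warbler: (20/145) × (3/20) × (3/20) × (10/20) ≈ 0.00155172
Highest score → finch.

finch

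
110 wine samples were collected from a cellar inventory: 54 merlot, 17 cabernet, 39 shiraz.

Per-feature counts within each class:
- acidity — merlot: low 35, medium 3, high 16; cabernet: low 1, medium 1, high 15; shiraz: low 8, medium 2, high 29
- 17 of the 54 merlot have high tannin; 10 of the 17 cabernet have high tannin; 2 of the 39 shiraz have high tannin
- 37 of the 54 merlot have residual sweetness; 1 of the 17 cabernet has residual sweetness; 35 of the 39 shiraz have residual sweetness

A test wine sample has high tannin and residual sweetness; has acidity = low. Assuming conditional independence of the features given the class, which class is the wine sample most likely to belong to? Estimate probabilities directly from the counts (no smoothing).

merlot: (54/110) × (35/54) × (17/54) × (37/54) ≈ 0.0686339
cabernet: (17/110) × (1/17) × (10/17) × (1/17) ≈ 0.000314564
shiraz: (39/110) × (8/39) × (2/39) × (35/39) ≈ 0.00334708
Highest score → merlot.

merlot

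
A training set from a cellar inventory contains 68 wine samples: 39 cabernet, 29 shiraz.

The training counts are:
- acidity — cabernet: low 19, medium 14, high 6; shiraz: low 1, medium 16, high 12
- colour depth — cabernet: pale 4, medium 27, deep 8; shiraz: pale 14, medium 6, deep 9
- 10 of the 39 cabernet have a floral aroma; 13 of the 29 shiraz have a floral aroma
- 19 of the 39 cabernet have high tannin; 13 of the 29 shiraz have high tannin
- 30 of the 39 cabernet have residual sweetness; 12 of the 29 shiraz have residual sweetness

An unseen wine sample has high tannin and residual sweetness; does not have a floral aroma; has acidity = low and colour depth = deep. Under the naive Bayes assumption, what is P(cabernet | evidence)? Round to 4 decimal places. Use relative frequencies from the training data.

0.9716

cabernet: (39/68) × (19/39) × (8/39) × (29/39) × (19/39) × (30/39) ≈ 0.0159716
shiraz: (29/68) × (1/29) × (9/29) × (16/29) × (13/29) × (12/29) ≈ 0.000467075
P(cabernet | x) = 0.0159716 / 0.016438675 ≈ 0.9716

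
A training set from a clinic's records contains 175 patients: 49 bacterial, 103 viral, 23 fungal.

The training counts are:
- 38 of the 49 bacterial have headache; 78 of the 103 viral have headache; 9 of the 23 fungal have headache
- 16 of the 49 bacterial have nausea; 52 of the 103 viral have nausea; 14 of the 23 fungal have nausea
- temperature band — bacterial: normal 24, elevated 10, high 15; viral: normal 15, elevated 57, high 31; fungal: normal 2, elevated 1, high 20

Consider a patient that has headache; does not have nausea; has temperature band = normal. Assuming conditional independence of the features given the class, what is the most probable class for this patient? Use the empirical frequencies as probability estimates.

bacterial: (49/175) × (38/49) × (33/49) × (24/49) ≈ 0.0716273
viral: (103/175) × (78/103) × (51/103) × (15/103) ≈ 0.0321398
fungal: (23/175) × (9/23) × (9/23) × (2/23) ≈ 0.00174993
Highest score → bacterial.

bacterial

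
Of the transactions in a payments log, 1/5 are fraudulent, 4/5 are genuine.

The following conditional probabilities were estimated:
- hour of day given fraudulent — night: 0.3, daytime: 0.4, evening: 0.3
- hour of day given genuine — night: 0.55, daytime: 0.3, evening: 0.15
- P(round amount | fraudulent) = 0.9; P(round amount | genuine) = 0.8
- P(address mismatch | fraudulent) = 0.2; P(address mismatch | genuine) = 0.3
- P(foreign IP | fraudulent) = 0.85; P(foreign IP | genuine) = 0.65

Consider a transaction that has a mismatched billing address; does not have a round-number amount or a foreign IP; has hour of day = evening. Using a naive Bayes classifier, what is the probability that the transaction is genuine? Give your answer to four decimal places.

fraudulent: 0.2 × 0.3 × (1−0.9) × 0.2 × (1−0.85) = 0.00018
genuine: 0.8 × 0.15 × (1−0.8) × 0.3 × (1−0.65) = 0.00252
P(genuine | x) = 0.00252 / 0.0027 ≈ 0.9333

0.9333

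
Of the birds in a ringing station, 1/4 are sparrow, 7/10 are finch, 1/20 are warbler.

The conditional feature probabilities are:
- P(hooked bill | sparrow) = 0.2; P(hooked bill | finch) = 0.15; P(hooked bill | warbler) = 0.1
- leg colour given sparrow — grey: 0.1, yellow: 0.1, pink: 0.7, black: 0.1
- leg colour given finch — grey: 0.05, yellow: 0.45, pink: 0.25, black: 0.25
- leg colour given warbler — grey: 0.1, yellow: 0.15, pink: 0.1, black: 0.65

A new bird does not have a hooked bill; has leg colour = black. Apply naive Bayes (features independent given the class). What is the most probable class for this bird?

sparrow: 0.25 × (1−0.2) × 0.1 = 0.02
finch: 0.7 × (1−0.15) × 0.25 = 0.14875
warbler: 0.05 × (1−0.1) × 0.65 = 0.02925
Highest score → finch.

finch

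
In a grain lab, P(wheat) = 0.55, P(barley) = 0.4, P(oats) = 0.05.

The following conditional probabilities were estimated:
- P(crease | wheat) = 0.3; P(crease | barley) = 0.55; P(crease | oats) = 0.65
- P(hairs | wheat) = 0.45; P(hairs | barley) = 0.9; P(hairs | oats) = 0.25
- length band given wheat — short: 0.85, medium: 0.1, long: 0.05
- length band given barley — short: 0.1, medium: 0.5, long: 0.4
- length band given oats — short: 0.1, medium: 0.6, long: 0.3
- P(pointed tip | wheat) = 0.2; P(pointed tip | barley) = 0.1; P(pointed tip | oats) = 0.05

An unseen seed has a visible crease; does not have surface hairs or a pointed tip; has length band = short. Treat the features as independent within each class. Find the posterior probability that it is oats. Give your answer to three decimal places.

wheat: 0.55 × 0.3 × (1−0.45) × 0.85 × (1−0.2) = 0.06171
barley: 0.4 × 0.55 × (1−0.9) × 0.1 × (1−0.1) = 0.00198
oats: 0.05 × 0.65 × (1−0.25) × 0.1 × (1−0.05) = 0.002315625
P(oats | x) = 0.002315625 / 0.066005625 ≈ 0.035

0.035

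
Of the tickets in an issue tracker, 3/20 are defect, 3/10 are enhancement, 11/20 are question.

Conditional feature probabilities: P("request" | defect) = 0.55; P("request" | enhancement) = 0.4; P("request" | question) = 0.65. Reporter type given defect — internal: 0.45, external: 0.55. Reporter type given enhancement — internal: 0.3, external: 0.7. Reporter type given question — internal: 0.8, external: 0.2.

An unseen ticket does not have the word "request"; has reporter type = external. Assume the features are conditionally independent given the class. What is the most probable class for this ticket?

defect: 0.15 × (1−0.55) × 0.55 = 0.037125
enhancement: 0.3 × (1−0.4) × 0.7 = 0.126
question: 0.55 × (1−0.65) × 0.2 = 0.0385
Highest score → enhancement.

enhancement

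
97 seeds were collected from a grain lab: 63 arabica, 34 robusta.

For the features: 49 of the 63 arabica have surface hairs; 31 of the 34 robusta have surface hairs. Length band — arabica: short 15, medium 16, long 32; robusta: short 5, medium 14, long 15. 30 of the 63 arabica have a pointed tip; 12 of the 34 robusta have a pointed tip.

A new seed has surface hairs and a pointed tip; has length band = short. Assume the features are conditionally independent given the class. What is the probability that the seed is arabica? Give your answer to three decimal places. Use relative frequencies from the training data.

0.775

arabica: (63/97) × (49/63) × (15/63) × (30/63) ≈ 0.0572738
robusta: (34/97) × (31/34) × (5/34) × (12/34) ≈ 0.0165876
P(arabica | x) = 0.0572738 / 0.0738614 ≈ 0.775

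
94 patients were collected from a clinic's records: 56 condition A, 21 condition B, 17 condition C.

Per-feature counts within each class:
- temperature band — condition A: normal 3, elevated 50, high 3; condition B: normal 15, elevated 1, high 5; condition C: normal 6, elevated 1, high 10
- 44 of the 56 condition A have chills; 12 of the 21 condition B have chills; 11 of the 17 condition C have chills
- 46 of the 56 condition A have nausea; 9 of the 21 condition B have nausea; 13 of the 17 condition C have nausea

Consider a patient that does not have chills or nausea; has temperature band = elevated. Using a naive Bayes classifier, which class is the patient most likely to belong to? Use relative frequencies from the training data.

condition A: (56/94) × (50/56) × (12/56) × (10/56) ≈ 0.0203539
condition B: (21/94) × (1/21) × (9/21) × (12/21) ≈ 0.0026053
condition C: (17/94) × (1/17) × (6/17) × (4/17) ≈ 0.000883457
Highest score → condition A.

condition A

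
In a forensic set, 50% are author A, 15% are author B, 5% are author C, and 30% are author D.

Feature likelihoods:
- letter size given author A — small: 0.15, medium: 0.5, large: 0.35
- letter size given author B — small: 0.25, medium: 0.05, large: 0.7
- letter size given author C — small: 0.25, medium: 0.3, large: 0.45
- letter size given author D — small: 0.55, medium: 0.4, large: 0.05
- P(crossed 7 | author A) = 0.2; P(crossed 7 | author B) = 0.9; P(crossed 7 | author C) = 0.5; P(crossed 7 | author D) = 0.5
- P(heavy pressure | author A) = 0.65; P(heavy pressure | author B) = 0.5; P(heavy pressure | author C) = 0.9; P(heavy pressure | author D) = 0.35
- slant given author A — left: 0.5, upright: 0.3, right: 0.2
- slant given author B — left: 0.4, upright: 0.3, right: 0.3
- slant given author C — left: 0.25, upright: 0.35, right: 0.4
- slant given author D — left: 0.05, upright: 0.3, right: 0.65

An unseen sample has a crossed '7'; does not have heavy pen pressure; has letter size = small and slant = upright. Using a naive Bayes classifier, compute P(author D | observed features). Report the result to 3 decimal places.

0.701

author A: 0.5 × 0.15 × 0.2 × (1−0.65) × 0.3 = 0.001575
author B: 0.15 × 0.25 × 0.9 × (1−0.5) × 0.3 = 0.0050625
author C: 0.05 × 0.25 × 0.5 × (1−0.9) × 0.35 = 0.00021875
author D: 0.3 × 0.55 × 0.5 × (1−0.35) × 0.3 = 0.0160875
P(author D | x) = 0.0160875 / 0.02294375 ≈ 0.701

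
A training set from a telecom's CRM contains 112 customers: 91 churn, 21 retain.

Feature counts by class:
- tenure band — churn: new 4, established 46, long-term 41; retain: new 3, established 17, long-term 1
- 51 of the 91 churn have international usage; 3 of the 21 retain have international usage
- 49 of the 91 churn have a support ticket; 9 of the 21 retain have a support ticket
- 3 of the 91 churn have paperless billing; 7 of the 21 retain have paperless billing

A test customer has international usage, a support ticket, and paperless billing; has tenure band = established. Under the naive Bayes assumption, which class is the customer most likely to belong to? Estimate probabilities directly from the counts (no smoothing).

churn

churn: (91/112) × (46/91) × (51/91) × (49/91) × (3/91) ≈ 0.00408604
retain: (21/112) × (17/21) × (3/21) × (9/21) × (7/21) ≈ 0.00309767
Highest score → churn.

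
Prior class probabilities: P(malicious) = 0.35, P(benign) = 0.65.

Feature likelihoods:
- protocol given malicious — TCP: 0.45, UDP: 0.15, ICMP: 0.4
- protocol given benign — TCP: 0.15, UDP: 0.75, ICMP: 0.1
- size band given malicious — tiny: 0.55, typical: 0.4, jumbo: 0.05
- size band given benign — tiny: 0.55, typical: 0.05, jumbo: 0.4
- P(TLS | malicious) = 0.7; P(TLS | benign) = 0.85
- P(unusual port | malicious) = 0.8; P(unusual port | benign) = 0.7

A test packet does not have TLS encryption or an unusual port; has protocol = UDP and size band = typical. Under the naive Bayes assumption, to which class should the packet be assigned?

malicious

malicious: 0.35 × 0.15 × 0.4 × (1−0.7) × (1−0.8) = 0.00126
benign: 0.65 × 0.75 × 0.05 × (1−0.85) × (1−0.7) = 0.001096875
Highest score → malicious.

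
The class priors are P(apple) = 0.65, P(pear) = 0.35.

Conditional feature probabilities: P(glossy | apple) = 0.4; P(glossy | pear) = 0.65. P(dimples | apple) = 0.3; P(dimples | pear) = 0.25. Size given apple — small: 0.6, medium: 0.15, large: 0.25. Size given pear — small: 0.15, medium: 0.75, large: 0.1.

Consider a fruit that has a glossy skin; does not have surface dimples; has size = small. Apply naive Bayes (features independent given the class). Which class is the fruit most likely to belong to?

apple: 0.65 × 0.4 × (1−0.3) × 0.6 = 0.1092
pear: 0.35 × 0.65 × (1−0.25) × 0.15 = 0.02559375
Highest score → apple.

apple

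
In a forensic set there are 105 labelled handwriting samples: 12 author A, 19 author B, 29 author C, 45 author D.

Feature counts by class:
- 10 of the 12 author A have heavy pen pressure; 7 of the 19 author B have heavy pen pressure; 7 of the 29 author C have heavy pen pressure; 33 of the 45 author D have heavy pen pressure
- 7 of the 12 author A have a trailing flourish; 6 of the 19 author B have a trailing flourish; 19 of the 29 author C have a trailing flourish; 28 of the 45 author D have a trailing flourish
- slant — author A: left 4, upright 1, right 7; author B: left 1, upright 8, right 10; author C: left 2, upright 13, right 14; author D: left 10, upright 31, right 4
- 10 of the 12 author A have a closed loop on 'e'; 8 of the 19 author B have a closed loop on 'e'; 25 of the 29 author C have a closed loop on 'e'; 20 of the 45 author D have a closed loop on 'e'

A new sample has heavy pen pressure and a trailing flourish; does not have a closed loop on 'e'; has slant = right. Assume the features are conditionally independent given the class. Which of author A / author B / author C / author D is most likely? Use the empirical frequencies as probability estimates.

author A: (12/105) × (10/12) × (7/12) × (7/12) × (2/12) ≈ 0.00540123
author B: (19/105) × (7/19) × (6/19) × (10/19) × (11/19) ≈ 0.00641493
author C: (29/105) × (7/29) × (19/29) × (14/29) × (4/29) ≈ 0.00290841
author D: (45/105) × (33/45) × (28/45) × (4/45) × (25/45) ≈ 0.00965706
Highest score → author D.

author D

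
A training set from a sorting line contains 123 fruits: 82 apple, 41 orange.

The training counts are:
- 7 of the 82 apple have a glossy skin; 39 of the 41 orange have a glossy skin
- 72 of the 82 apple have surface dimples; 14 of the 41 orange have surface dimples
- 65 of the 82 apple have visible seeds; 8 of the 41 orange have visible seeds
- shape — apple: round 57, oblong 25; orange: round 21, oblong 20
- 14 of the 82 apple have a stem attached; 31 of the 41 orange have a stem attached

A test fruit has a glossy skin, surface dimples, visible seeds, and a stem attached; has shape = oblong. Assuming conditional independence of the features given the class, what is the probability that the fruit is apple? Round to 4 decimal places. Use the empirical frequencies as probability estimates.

apple: (82/123) × (7/82) × (72/82) × (65/82) × (25/82) × (14/82) ≈ 0.00206182
orange: (41/123) × (39/41) × (14/41) × (8/41) × (20/41) × (31/41) ≈ 0.00779173
P(apple | x) = 0.00206182 / 0.00985355 ≈ 0.2092

0.2092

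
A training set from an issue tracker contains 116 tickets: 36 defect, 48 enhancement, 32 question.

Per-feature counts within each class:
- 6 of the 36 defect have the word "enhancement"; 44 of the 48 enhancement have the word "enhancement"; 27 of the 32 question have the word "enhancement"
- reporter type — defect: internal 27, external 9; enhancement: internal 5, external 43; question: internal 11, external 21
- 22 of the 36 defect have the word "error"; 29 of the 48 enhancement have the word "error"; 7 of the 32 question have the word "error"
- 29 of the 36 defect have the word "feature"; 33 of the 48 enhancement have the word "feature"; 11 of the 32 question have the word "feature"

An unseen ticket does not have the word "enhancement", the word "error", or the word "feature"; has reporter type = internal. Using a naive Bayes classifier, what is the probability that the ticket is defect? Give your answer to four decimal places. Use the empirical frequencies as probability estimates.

0.6459

defect: (36/116) × (30/36) × (27/36) × (14/36) × (7/36) ≈ 0.0146671
enhancement: (48/116) × (4/48) × (5/48) × (19/48) × (15/48) ≈ 0.000444317
question: (32/116) × (5/32) × (11/32) × (25/32) × (21/32) ≈ 0.00759651
P(defect | x) = 0.0146671 / 0.022707927 ≈ 0.6459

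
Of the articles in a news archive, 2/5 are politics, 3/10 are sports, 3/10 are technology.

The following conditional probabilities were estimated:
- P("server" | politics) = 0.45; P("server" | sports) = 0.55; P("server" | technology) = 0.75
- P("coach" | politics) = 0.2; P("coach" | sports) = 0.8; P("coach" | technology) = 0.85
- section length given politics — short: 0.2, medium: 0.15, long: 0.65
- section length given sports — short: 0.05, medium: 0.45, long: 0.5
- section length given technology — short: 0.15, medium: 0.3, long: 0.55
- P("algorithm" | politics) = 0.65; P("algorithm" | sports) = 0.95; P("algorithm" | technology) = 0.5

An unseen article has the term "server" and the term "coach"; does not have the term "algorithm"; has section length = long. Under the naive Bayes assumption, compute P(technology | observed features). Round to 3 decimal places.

politics: 0.4 × 0.45 × 0.2 × 0.65 × (1−0.65) = 0.00819
sports: 0.3 × 0.55 × 0.8 × 0.5 × (1−0.95) = 0.0033
technology: 0.3 × 0.75 × 0.85 × 0.55 × (1−0.5) = 0.05259375
P(technology | x) = 0.05259375 / 0.06408375 ≈ 0.821

0.821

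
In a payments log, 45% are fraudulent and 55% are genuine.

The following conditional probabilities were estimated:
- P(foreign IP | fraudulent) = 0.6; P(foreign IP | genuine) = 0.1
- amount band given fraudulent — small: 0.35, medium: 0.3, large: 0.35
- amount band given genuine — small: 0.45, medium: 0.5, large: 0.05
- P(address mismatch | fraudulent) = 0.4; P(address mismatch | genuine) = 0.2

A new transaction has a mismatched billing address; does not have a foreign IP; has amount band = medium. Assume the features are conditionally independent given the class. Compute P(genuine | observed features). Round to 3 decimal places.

0.696

fraudulent: 0.45 × (1−0.6) × 0.3 × 0.4 = 0.0216
genuine: 0.55 × (1−0.1) × 0.5 × 0.2 = 0.0495
P(genuine | x) = 0.0495 / 0.0711 ≈ 0.696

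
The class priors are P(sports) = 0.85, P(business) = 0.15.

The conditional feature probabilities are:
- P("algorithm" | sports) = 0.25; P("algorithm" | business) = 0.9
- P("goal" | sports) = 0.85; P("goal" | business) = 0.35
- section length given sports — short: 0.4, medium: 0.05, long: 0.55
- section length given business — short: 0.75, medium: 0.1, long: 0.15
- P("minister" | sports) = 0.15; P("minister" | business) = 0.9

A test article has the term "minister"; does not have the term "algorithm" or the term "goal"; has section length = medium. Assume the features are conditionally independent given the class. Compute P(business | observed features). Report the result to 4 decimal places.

0.5503

sports: 0.85 × (1−0.25) × (1−0.85) × 0.05 × 0.15 = 0.0007171875
business: 0.15 × (1−0.9) × (1−0.35) × 0.1 × 0.9 = 0.0008775
P(business | x) = 0.0008775 / 0.0015946875 ≈ 0.5503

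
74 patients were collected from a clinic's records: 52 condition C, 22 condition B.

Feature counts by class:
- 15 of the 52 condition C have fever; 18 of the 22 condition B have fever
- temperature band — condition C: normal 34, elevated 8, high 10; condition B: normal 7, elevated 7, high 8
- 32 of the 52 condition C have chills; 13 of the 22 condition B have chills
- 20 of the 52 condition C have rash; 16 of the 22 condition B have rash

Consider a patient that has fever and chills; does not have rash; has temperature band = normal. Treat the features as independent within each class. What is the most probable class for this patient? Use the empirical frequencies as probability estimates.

condition C: (52/74) × (15/52) × (34/52) × (32/52) × (32/52) ≈ 0.0501913
condition B: (22/74) × (18/22) × (7/22) × (13/22) × (6/22) ≈ 0.0124728
Highest score → condition C.

condition C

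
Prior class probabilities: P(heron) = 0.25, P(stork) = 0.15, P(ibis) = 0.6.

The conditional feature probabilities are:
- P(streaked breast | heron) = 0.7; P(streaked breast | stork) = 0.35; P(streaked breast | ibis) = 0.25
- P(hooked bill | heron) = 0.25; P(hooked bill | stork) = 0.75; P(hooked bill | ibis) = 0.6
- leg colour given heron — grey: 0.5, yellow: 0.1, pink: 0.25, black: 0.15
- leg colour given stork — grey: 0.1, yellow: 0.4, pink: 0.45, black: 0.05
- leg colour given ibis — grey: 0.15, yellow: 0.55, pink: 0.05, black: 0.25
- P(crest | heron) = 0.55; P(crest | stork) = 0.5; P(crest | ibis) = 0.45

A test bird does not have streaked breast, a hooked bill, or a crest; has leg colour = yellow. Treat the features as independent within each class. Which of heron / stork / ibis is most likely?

heron: 0.25 × (1−0.7) × (1−0.25) × 0.1 × (1−0.55) = 0.00253125
stork: 0.15 × (1−0.35) × (1−0.75) × 0.4 × (1−0.5) = 0.004875
ibis: 0.6 × (1−0.25) × (1−0.6) × 0.55 × (1−0.45) = 0.05445
Highest score → ibis.

ibis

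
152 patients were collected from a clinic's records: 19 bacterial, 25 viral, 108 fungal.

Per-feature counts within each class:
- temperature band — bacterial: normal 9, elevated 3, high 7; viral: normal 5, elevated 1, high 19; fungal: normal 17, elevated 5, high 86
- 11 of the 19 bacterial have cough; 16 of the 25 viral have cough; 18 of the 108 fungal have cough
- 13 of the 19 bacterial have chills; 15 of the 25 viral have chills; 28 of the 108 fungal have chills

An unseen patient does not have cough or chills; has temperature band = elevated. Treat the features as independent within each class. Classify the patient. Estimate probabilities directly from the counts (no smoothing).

bacterial: (19/152) × (3/19) × (8/19) × (6/19) ≈ 0.00262429
viral: (25/152) × (1/25) × (9/25) × (10/25) ≈ 0.000947368
fungal: (108/152) × (5/108) × (90/108) × (80/108) ≈ 0.0203054
Highest score → fungal.

fungal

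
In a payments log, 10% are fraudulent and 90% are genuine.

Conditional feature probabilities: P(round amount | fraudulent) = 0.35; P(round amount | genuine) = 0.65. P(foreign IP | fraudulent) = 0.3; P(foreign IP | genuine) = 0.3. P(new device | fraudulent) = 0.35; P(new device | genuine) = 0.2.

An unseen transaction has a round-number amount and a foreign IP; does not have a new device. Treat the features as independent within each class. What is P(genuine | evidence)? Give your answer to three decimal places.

0.954

fraudulent: 0.1 × 0.35 × 0.3 × (1−0.35) = 0.006825
genuine: 0.9 × 0.65 × 0.3 × (1−0.2) = 0.1404
P(genuine | x) = 0.1404 / 0.147225 ≈ 0.954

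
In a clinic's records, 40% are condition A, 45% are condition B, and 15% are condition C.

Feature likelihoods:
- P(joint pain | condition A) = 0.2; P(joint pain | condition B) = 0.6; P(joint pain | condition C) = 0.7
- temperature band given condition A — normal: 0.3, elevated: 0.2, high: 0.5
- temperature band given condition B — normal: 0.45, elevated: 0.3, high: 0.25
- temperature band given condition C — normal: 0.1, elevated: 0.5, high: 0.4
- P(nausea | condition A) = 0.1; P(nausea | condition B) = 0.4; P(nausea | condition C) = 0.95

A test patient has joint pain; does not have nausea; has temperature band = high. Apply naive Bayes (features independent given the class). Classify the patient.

condition B

condition A: 0.4 × 0.2 × 0.5 × (1−0.1) = 0.036
condition B: 0.45 × 0.6 × 0.25 × (1−0.4) = 0.0405
condition C: 0.15 × 0.7 × 0.4 × (1−0.95) = 0.0021
Highest score → condition B.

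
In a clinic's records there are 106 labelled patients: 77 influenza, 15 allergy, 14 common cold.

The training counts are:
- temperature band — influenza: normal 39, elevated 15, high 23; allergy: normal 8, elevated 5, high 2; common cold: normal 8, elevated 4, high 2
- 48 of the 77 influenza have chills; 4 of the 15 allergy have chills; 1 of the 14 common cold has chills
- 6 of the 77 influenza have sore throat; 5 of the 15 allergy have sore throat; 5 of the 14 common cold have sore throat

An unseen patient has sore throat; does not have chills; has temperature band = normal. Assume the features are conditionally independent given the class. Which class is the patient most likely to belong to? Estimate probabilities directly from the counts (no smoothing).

common cold

influenza: (77/106) × (39/77) × (29/77) × (6/77) ≈ 0.0107976
allergy: (15/106) × (8/15) × (11/15) × (5/15) ≈ 0.0184486
common cold: (14/106) × (8/14) × (13/14) × (5/14) ≈ 0.0250289
Highest score → common cold.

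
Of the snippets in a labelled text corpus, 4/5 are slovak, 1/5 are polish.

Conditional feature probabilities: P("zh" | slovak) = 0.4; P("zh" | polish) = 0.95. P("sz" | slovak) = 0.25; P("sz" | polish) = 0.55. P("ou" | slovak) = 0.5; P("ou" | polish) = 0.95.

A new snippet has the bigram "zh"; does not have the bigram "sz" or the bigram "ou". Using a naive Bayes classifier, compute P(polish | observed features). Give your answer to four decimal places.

slovak: 0.8 × 0.4 × (1−0.25) × (1−0.5) = 0.12
polish: 0.2 × 0.95 × (1−0.55) × (1−0.95) = 0.004275
P(polish | x) = 0.004275 / 0.124275 ≈ 0.0344

0.0344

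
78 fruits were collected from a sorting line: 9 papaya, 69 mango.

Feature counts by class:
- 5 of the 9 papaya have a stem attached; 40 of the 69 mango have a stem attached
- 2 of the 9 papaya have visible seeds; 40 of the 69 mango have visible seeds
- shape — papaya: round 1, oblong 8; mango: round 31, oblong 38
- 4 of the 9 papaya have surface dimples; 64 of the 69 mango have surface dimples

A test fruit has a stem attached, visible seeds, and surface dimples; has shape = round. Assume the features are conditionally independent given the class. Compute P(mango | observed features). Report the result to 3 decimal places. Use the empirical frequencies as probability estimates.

0.994

papaya: (9/78) × (5/9) × (2/9) × (1/9) × (4/9) ≈ 0.000703457
mango: (69/78) × (40/69) × (40/69) × (31/69) × (64/69) ≈ 0.123885
P(mango | x) = 0.123885 / 0.124588457 ≈ 0.994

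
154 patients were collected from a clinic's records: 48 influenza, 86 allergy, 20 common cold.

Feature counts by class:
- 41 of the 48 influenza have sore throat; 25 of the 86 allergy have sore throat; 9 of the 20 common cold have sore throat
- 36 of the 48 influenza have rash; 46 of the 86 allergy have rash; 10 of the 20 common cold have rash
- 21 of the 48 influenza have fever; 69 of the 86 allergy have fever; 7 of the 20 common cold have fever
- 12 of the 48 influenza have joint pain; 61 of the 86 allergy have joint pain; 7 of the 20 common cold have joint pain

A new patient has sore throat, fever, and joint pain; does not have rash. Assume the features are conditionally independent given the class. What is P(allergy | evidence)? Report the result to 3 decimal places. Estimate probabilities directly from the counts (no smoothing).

0.798

influenza: (48/154) × (41/48) × (12/48) × (21/48) × (12/48) ≈ 0.00727983
allergy: (86/154) × (25/86) × (40/86) × (69/86) × (61/86) ≈ 0.0429698
common cold: (20/154) × (9/20) × (10/20) × (7/20) × (7/20) ≈ 0.00357955
P(allergy | x) = 0.0429698 / 0.05382918 ≈ 0.798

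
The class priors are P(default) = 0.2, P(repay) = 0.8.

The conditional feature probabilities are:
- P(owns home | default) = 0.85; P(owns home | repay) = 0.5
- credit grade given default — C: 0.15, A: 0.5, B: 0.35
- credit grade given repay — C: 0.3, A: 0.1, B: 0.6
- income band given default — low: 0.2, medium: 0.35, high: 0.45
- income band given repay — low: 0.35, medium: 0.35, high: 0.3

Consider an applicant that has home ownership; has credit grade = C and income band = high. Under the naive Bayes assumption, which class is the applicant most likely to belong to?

repay

default: 0.2 × 0.85 × 0.15 × 0.45 = 0.011475
repay: 0.8 × 0.5 × 0.3 × 0.3 = 0.036
Highest score → repay.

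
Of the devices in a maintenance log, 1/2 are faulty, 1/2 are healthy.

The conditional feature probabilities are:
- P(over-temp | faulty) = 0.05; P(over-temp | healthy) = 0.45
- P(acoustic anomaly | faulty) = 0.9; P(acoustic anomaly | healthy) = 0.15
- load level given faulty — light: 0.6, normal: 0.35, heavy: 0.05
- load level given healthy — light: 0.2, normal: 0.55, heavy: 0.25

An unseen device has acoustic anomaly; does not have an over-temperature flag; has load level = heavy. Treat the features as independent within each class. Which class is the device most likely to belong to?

faulty: 0.5 × (1−0.05) × 0.9 × 0.05 = 0.021375
healthy: 0.5 × (1−0.45) × 0.15 × 0.25 = 0.0103125
Highest score → faulty.

faulty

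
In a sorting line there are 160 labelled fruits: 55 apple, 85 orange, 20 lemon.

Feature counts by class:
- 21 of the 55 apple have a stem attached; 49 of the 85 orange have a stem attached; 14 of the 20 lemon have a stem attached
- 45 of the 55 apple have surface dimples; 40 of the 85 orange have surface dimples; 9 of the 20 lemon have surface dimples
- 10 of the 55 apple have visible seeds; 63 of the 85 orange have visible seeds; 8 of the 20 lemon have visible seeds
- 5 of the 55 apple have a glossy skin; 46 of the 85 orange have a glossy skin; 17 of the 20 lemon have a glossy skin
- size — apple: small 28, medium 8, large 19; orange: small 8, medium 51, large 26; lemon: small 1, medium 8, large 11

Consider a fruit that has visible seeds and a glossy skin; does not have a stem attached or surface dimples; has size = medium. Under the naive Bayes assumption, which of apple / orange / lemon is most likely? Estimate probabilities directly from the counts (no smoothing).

orange

apple: (55/160) × (34/55) × (10/55) × (10/55) × (5/55) × (8/55) ≈ 0.0000928898
orange: (85/160) × (36/85) × (45/85) × (63/85) × (46/85) × (51/85) ≈ 0.0286674
lemon: (20/160) × (6/20) × (11/20) × (8/20) × (17/20) × (8/20) = 0.002805
Highest score → orange.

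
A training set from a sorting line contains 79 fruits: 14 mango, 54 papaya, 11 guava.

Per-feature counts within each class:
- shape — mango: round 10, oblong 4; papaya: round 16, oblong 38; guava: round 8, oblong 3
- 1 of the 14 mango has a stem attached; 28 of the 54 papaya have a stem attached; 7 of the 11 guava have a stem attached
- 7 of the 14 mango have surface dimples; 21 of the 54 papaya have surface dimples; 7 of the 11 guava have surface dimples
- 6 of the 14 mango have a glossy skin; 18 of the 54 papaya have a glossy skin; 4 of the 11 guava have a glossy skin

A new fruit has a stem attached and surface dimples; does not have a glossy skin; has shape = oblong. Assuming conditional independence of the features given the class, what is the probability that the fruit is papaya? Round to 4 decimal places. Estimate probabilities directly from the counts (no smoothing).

0.8567

mango: (14/79) × (4/14) × (1/14) × (7/14) × (8/14) ≈ 0.00103332
papaya: (54/79) × (38/54) × (28/54) × (21/54) × (36/54) ≈ 0.0646629
guava: (11/79) × (3/11) × (7/11) × (7/11) × (7/11) ≈ 0.00978611
P(papaya | x) = 0.0646629 / 0.07548233 ≈ 0.8567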